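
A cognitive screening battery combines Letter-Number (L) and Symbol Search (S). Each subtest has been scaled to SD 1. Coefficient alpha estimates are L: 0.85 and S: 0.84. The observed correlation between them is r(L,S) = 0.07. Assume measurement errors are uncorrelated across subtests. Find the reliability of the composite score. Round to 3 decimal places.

0.855

Var(L+S) = 2 + 2·[0.07] = 2 + 0.14 = 2.14.
With uncorrelated errors the cross-covariances are all true-score covariance, so they carry over unchanged; only the diagonal terms shrink to ρᵢσᵢ².
True-score variance = [0.85 + 0.84] + 0.14 = 1.69 + 0.14 = 1.83.
Reliability = 1.83 / 2.14 = 0.855.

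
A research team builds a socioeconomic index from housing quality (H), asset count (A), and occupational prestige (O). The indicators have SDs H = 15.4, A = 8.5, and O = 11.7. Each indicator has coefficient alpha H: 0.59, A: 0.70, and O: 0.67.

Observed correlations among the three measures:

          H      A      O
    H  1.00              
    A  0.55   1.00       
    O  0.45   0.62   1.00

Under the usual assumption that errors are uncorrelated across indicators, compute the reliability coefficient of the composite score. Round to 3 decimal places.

Var(H+A+O) = 15.4² + 8.5² + 11.7² + 2·[15.4·8.5·0.55 + 15.4·11.7·0.45 + 8.5·11.7·0.62] = 446.3 + 429.47 = 875.77.
Under uncorrelated errors the observed covariances equal the true-score covariances, so only the own-variance terms attenuate.
True-score variance = [15.4²·0.59 + 8.5²·0.70 + 11.7²·0.67] + 429.47 = 282.216 + 429.47 = 711.686.
Reliability = 711.686 / 875.77 = 0.813.

0.813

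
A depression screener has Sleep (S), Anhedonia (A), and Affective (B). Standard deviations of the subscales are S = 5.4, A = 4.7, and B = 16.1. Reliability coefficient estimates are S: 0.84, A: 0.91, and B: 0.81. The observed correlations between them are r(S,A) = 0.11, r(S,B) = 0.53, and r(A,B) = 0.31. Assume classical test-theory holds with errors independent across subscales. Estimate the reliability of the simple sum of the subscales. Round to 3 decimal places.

0.877

Var(S+A+B) = 5.4² + 4.7² + 16.1² + 2·[5.4·4.7·0.11 + 5.4·16.1·0.53 + 4.7·16.1·0.31] = 310.46 + 144.655 = 455.115.
Under uncorrelated errors the observed covariances equal the true-score covariances, so only the own-variance terms attenuate.
True-score variance = [5.4²·0.84 + 4.7²·0.91 + 16.1²·0.81] + 144.655 = 254.556 + 144.655 = 399.212.
Reliability = 399.212 / 455.115 = 0.877.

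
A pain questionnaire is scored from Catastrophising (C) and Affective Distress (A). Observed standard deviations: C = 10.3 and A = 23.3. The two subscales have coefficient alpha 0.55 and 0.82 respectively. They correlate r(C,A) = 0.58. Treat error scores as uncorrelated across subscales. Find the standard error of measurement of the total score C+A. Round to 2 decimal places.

12.06

Var(total) = 648.98 + 278.388 = 927.368.
True-score variance = 503.519 + 278.388 = 781.908, so reliability = 0.8431.
Error variance = 927.368 − 781.908 = 145.461; SEM = √145.461 = 12.06.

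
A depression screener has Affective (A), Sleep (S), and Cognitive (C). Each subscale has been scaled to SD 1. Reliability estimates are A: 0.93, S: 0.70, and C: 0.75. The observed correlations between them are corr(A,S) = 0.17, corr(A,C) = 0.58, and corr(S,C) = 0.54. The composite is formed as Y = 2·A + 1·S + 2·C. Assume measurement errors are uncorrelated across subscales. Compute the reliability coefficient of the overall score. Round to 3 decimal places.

0.904

Var(Y) = 2² + 1 + 2² + 2·[2·0.17 + 4·0.58 + 2·0.54] = 9 + 7.48 = 16.48.
Under uncorrelated errors the observed covariances equal the true-score covariances, so only the own-variance terms attenuate.
True-score variance = [2²·0.93 + 0.70 + 2²·0.75] + 7.48 = 7.42 + 7.48 = 14.9.
Reliability = 14.9 / 16.48 = 0.904.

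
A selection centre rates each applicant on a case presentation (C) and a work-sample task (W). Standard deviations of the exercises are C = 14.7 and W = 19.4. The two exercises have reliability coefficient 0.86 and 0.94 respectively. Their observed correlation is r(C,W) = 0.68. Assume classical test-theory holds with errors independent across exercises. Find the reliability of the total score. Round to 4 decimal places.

0.9461

Var(C+W) = 14.7² + 19.4² + 2·[14.7·19.4·0.68] = 592.45 + 387.845 = 980.295.
Because errors are independent across components, Cov(Tᵢ,Tⱼ) = Cov(Xᵢ,Xⱼ); the off-diagonal part of the true-score variance is the same as above.
True-score variance = [14.7²·0.86 + 19.4²·0.94] + 387.845 = 539.616 + 387.845 = 927.461.
Reliability = 927.461 / 980.295 = 0.9461.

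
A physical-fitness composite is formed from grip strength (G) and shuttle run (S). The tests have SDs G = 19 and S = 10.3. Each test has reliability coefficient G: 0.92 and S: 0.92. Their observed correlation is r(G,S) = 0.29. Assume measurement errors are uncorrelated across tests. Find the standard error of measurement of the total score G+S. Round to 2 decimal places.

Var(total) = 467.09 + 113.506 = 580.596.
True-score variance = 429.723 + 113.506 = 543.229, so reliability = 0.9356.
Error variance = 580.596 − 543.229 = 37.3672; SEM = √37.3672 = 6.11.

6.11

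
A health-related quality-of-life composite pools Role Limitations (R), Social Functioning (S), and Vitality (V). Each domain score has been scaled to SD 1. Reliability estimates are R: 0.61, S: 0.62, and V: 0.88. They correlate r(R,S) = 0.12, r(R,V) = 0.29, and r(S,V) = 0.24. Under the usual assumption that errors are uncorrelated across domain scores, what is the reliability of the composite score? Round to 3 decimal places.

0.793

Var(R+S+V) = 3 + 2·[0.12 + 0.29 + 0.24] = 3 + 1.3 = 4.3.
With uncorrelated errors the cross-covariances are all true-score covariance, so they carry over unchanged; only the diagonal terms shrink to ρᵢσᵢ².
True-score variance = [0.61 + 0.62 + 0.88] + 1.3 = 2.11 + 1.3 = 3.41.
Reliability = 3.41 / 4.3 = 0.793.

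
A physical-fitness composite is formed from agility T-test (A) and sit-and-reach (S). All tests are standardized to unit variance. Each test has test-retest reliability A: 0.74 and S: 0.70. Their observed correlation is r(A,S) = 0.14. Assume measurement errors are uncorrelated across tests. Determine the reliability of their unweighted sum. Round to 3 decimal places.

0.754

Var(A+S) = 2 + 2·[0.14] = 2 + 0.28 = 2.28.
With uncorrelated errors the cross-covariances are all true-score covariance, so they carry over unchanged; only the diagonal terms shrink to ρᵢσᵢ².
True-score variance = [0.74 + 0.70] + 0.28 = 1.44 + 0.28 = 1.72.
Reliability = 1.72 / 2.28 = 0.754.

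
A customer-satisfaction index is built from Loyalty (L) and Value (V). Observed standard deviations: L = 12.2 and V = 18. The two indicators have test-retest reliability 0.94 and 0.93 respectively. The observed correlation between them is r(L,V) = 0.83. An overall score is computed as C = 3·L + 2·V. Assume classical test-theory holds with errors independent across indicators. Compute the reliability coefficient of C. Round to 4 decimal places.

0.9645

Var(C) = 3²·12.2² + 2²·18² + 2·[6·12.2·18·0.83] = 2635.56 + 2187.22 = 4822.78.
Because errors are independent across components, Cov(Tᵢ,Tⱼ) = Cov(Xᵢ,Xⱼ); the off-diagonal part of the true-score variance is the same as above.
True-score variance = [3²·12.2²·0.94 + 2²·18²·0.93] + 2187.22 = 2464.47 + 2187.22 = 4651.68.
Reliability = 4651.68 / 4822.78 = 0.9645.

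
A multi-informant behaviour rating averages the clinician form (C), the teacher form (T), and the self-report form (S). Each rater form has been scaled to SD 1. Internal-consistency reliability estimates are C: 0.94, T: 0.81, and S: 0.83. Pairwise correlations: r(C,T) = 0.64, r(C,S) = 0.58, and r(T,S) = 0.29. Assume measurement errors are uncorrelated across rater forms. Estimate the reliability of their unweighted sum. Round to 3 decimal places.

Var(C+T+S) = 3 + 2·[0.64 + 0.58 + 0.29] = 3 + 3.02 = 6.02.
With uncorrelated errors the cross-covariances are all true-score covariance, so they carry over unchanged; only the diagonal terms shrink to ρᵢσᵢ².
True-score variance = [0.94 + 0.81 + 0.83] + 3.02 = 2.58 + 3.02 = 5.6.
Reliability = 5.6 / 6.02 = 0.930.

0.930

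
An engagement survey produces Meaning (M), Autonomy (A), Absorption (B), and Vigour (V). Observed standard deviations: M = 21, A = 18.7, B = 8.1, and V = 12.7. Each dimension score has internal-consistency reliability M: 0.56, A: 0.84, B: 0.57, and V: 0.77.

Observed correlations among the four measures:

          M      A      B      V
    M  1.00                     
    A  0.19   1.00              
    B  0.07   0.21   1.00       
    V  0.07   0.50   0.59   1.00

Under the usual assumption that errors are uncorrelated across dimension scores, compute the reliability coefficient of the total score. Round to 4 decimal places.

0.8090

Var(M+A+B+V) = 21² + 18.7² + 8.1² + 12.7² + 2·[21·18.7·0.19 + 21·8.1·0.07 + 21·12.7·0.07 + 18.7·8.1·0.21 + 18.7·12.7·0.50 + 8.1·12.7·0.59] = 1017.59 + 632.872 = 1650.46.
Because errors are independent across components, Cov(Tᵢ,Tⱼ) = Cov(Xᵢ,Xⱼ); the off-diagonal part of the true-score variance is the same as above.
True-score variance = [21²·0.56 + 18.7²·0.84 + 8.1²·0.57 + 12.7²·0.77] + 632.872 = 702.291 + 632.872 = 1335.16.
Reliability = 1335.16 / 1650.46 = 0.8090.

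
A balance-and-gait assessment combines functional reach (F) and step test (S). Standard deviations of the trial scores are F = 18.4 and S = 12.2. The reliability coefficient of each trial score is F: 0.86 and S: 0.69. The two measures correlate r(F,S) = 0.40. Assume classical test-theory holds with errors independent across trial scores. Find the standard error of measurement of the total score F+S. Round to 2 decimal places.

9.67

Var(total) = 487.4 + 179.584 = 666.984.
True-score variance = 393.861 + 179.584 = 573.445, so reliability = 0.8598.
Error variance = 666.984 − 573.445 = 93.5388; SEM = √93.5388 = 9.67.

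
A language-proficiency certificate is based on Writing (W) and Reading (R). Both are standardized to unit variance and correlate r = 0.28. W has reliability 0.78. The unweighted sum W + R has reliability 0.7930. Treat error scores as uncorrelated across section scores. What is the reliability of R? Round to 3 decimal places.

Var(W+R) = 2 + 2·0.28 = 2.560.
True-score variance = ρ_W + ρ_R + 2·0.28, so 0.7930 = (0.78 + ρ_R + 0.56) / 2.560.
ρ_R = 0.7930·2.560 − 0.78 − 0.56 = 0.690.

0.690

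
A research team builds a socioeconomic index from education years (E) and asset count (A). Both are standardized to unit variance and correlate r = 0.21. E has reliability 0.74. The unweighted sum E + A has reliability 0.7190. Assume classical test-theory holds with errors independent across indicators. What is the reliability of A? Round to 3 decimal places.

0.580

Var(E+A) = 2 + 2·0.21 = 2.420.
True-score variance = ρ_E + ρ_A + 2·0.21, so 0.7190 = (0.74 + ρ_A + 0.42) / 2.420.
ρ_A = 0.7190·2.420 − 0.74 − 0.42 = 0.580.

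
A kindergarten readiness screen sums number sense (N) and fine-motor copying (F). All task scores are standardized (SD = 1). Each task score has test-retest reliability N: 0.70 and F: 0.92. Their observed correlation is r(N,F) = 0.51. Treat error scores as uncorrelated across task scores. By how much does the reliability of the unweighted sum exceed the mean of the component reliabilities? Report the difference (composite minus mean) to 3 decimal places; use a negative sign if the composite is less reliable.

Var(sum) = 2 + 1.02 = 3.02; true-score variance = 1.62 + 1.02 = 2.64; composite reliability = 0.8742.
Mean component reliability = 0.8100.
Difference = 0.8742 − 0.8100 = 0.064.

0.064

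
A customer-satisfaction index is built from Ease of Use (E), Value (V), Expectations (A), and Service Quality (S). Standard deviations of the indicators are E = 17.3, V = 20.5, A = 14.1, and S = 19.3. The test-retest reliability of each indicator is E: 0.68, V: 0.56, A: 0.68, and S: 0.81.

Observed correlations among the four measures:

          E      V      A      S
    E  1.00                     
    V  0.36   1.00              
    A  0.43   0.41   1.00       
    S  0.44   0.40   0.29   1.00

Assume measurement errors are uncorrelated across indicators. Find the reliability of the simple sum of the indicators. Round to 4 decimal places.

0.8497

Var(E+V+A+S) = 17.3² + 20.5² + 14.1² + 19.3² + 2·[17.3·20.5·0.36 + 17.3·14.1·0.43 + 17.3·19.3·0.44 + 20.5·14.1·0.41 + 20.5·19.3·0.40 + 14.1·19.3·0.29] = 1290.84 + 1470.33 = 2761.17.
Under uncorrelated errors the observed covariances equal the true-score covariances, so only the own-variance terms attenuate.
True-score variance = [17.3²·0.68 + 20.5²·0.56 + 14.1²·0.68 + 19.3²·0.81] + 1470.33 = 875.765 + 1470.33 = 2346.09.
Reliability = 2346.09 / 2761.17 = 0.8497.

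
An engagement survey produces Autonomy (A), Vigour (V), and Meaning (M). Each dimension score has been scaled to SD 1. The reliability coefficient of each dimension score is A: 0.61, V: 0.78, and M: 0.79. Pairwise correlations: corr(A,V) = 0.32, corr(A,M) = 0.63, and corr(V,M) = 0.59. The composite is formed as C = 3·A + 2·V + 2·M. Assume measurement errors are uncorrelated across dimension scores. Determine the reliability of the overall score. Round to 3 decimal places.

0.842

Var(C) = 3² + 2² + 2² + 2·[6·0.32 + 6·0.63 + 4·0.59] = 17 + 16.12 = 33.12.
Under uncorrelated errors the observed covariances equal the true-score covariances, so only the own-variance terms attenuate.
True-score variance = [3²·0.61 + 2²·0.78 + 2²·0.79] + 16.12 = 11.77 + 16.12 = 27.89.
Reliability = 27.89 / 33.12 = 0.842.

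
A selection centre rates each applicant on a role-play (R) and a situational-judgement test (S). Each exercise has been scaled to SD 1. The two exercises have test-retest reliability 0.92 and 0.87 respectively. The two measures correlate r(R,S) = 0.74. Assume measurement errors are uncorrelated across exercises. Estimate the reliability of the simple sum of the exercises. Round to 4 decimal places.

0.9397

Var(R+S) = 2 + 2·[0.74] = 2 + 1.48 = 3.48.
Because errors are independent across components, Cov(Tᵢ,Tⱼ) = Cov(Xᵢ,Xⱼ); the off-diagonal part of the true-score variance is the same as above.
True-score variance = [0.92 + 0.87] + 1.48 = 1.79 + 1.48 = 3.27.
Reliability = 3.27 / 3.48 = 0.9397.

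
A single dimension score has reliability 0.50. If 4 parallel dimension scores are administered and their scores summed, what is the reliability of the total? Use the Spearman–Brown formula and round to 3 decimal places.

ρ_k = kρ / (1 + (k−1)ρ) = 4·0.50 / (1 + 3·0.50) = 2.000 / 2.500 = 0.800.

0.800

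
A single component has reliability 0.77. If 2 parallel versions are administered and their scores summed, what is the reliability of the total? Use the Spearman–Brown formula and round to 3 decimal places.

0.870

ρ_k = kρ / (1 + (k−1)ρ) = 2·0.77 / (1 + 1·0.77) = 1.540 / 1.770 = 0.870.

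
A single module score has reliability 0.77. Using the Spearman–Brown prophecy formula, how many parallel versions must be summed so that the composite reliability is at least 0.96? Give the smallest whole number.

k ≥ ρ*(1−ρ₁)/(ρ₁(1−ρ*)) = 0.96·0.23 / (0.77·0.04) = 7.169.
Smallest integer k = 8.

8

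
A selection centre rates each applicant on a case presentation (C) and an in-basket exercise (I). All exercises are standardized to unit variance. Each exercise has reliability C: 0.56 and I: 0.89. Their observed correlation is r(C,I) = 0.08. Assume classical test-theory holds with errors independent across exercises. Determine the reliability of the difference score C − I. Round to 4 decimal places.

Var(C−I) = 1 + 1 − 2·0.08 = 2 − 0.16 = 1.84.
Because errors are independent across components, Cov(Tᵢ,Tⱼ) = Cov(Xᵢ,Xⱼ); the off-diagonal part of the true-score variance is the same as above.
True-score variance = [0.56 + 0.89] − 0.16 = 1.45 − 0.16 = 1.29.
Reliability = 1.29 / 1.84 = 0.7011.

0.7011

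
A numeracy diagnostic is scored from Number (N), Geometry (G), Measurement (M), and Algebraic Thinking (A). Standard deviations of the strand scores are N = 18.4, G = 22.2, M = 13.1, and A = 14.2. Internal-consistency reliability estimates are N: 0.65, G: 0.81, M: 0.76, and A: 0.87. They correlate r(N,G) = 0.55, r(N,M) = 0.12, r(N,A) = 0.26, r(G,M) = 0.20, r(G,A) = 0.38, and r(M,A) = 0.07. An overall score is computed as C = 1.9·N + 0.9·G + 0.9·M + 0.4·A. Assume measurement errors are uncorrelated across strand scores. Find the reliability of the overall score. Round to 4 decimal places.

Var(C) = 1.9²·18.4² + 0.9²·22.2² + 0.9²·13.1² + 0.4²·14.2² + 2·[1.71·18.4·22.2·0.55 + 1.71·18.4·13.1·0.12 + 0.76·18.4·14.2·0.26 + 0.81·22.2·13.1·0.20 + 0.36·22.2·14.2·0.38 + 0.36·13.1·14.2·0.07] = 1792.67 + 1160.38 = 2953.05.
Under uncorrelated errors the observed covariances equal the true-score covariances, so only the own-variance terms attenuate.
True-score variance = [1.9²·18.4²·0.65 + 0.9²·22.2²·0.81 + 0.9²·13.1²·0.76 + 0.4²·14.2²·0.87] + 1160.38 = 1251.49 + 1160.38 = 2411.88.
Reliability = 2411.88 / 2953.05 = 0.8167.

0.8167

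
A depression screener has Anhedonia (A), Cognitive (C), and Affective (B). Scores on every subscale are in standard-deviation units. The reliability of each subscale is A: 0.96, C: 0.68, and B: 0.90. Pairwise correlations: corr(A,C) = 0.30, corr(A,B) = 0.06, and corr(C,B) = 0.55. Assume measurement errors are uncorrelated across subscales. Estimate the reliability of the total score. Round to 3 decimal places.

0.905

Var(A+C+B) = 3 + 2·[0.30 + 0.06 + 0.55] = 3 + 1.82 = 4.82.
With uncorrelated errors the cross-covariances are all true-score covariance, so they carry over unchanged; only the diagonal terms shrink to ρᵢσᵢ².
True-score variance = [0.96 + 0.68 + 0.90] + 1.82 = 2.54 + 1.82 = 4.36.
Reliability = 4.36 / 4.82 = 0.905.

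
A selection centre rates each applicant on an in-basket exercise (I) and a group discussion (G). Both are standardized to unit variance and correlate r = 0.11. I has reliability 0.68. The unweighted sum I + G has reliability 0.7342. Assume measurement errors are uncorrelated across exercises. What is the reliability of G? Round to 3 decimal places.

0.730

Var(I+G) = 2 + 2·0.11 = 2.220.
True-score variance = ρ_I + ρ_G + 2·0.11, so 0.7342 = (0.68 + ρ_G + 0.22) / 2.220.
ρ_G = 0.7342·2.220 − 0.68 − 0.22 = 0.730.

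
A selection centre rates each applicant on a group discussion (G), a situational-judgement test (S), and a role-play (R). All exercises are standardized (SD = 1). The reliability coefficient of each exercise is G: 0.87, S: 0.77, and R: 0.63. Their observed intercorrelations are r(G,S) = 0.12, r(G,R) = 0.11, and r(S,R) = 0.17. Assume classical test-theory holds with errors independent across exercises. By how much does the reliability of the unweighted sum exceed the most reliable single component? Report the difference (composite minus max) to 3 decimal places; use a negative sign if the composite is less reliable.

-0.062

Var(sum) = 3 + 0.8 = 3.8; true-score variance = 2.27 + 0.8 = 3.07; composite reliability = 0.8079.
Max component reliability = 0.8700.
Difference = 0.8079 − 0.8700 = -0.062.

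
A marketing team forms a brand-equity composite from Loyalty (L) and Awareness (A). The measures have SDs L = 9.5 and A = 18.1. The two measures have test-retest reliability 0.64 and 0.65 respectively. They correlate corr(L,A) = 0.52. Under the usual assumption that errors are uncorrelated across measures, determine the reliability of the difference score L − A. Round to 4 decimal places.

0.3844

Var(L−A) = 9.5² + 18.1² − 2·9.5·18.1·0.52 = 417.86 − 178.828 = 239.032.
Under uncorrelated errors the observed covariances equal the true-score covariances, so only the own-variance terms attenuate.
True-score variance = [9.5²·0.64 + 18.1²·0.65] − 178.828 = 270.707 − 178.828 = 91.8785.
Reliability = 91.8785 / 239.032 = 0.3844.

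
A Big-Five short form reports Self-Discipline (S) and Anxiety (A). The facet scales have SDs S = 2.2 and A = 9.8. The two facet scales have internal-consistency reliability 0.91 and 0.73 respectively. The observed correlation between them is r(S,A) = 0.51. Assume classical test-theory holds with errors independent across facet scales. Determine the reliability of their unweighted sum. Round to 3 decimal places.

0.785

Var(S+A) = 2.2² + 9.8² + 2·[2.2·9.8·0.51] = 100.88 + 21.9912 = 122.871.
With uncorrelated errors the cross-covariances are all true-score covariance, so they carry over unchanged; only the diagonal terms shrink to ρᵢσᵢ².
True-score variance = [2.2²·0.91 + 9.8²·0.73] + 21.9912 = 74.5136 + 21.9912 = 96.5048.
Reliability = 96.5048 / 122.871 = 0.785.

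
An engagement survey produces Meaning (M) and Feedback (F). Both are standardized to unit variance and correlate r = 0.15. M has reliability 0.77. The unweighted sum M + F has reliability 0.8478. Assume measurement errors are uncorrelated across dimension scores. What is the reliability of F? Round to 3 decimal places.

Var(M+F) = 2 + 2·0.15 = 2.300.
True-score variance = ρ_M + ρ_F + 2·0.15, so 0.8478 = (0.77 + ρ_F + 0.30) / 2.300.
ρ_F = 0.8478·2.300 − 0.77 − 0.30 = 0.880.

0.880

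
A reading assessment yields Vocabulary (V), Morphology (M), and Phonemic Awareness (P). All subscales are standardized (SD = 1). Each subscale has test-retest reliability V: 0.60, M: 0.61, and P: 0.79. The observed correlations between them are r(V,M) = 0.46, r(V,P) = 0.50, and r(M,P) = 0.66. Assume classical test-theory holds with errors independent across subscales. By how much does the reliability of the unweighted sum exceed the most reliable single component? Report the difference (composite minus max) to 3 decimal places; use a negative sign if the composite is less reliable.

0.050

Var(sum) = 3 + 3.24 = 6.24; true-score variance = 2 + 3.24 = 5.24; composite reliability = 0.8397.
Max component reliability = 0.7900.
Difference = 0.8397 − 0.7900 = 0.050.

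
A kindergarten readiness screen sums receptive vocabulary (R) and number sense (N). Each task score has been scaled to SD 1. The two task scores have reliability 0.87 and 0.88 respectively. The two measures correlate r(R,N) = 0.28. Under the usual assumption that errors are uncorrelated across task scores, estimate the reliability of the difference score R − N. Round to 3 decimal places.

0.826

Var(R−N) = 1 + 1 − 2·0.28 = 2 − 0.56 = 1.44.
Under uncorrelated errors the observed covariances equal the true-score covariances, so only the own-variance terms attenuate.
True-score variance = [0.87 + 0.88] − 0.56 = 1.75 − 0.56 = 1.19.
Reliability = 1.19 / 1.44 = 0.826.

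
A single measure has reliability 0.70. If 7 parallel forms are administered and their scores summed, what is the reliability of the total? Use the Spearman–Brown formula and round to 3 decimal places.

ρ_k = kρ / (1 + (k−1)ρ) = 7·0.70 / (1 + 6·0.70) = 4.900 / 5.200 = 0.942.

0.942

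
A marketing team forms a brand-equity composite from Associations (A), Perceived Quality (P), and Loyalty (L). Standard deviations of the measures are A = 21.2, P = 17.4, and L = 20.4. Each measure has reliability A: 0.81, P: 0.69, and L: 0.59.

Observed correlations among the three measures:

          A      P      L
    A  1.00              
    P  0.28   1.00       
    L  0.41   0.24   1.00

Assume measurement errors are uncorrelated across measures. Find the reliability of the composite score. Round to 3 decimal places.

0.816

Var(A+P+L) = 21.2² + 17.4² + 20.4² + 2·[21.2·17.4·0.28 + 21.2·20.4·0.41 + 17.4·20.4·0.24] = 1168.36 + 731.587 = 1899.95.
Under uncorrelated errors the observed covariances equal the true-score covariances, so only the own-variance terms attenuate.
True-score variance = [21.2²·0.81 + 17.4²·0.69 + 20.4²·0.59] + 731.587 = 818.485 + 731.587 = 1550.07.
Reliability = 1550.07 / 1899.95 = 0.816.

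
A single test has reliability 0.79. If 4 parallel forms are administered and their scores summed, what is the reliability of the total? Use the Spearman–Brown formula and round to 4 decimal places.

ρ_k = kρ / (1 + (k−1)ρ) = 4·0.79 / (1 + 3·0.79) = 3.160 / 3.370 = 0.9377.

0.9377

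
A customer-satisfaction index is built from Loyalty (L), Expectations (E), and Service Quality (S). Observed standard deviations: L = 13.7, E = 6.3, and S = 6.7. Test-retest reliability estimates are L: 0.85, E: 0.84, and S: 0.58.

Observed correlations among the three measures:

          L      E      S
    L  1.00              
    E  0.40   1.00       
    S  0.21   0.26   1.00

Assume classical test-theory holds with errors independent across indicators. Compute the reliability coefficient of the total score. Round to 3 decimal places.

0.867

Var(L+E+S) = 13.7² + 6.3² + 6.7² + 2·[13.7·6.3·0.40 + 13.7·6.7·0.21 + 6.3·6.7·0.26] = 272.27 + 129.549 = 401.819.
Under uncorrelated errors the observed covariances equal the true-score covariances, so only the own-variance terms attenuate.
True-score variance = [13.7²·0.85 + 6.3²·0.84 + 6.7²·0.58] + 129.549 = 218.912 + 129.549 = 348.461.
Reliability = 348.461 / 401.819 = 0.867.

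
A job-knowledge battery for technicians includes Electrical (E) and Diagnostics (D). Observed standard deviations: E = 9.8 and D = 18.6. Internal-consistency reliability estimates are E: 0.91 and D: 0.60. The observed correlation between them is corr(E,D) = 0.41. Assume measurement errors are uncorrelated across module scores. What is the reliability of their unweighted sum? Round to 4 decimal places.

Var(E+D) = 9.8² + 18.6² + 2·[9.8·18.6·0.41] = 442 + 149.47 = 591.47.
With uncorrelated errors the cross-covariances are all true-score covariance, so they carry over unchanged; only the diagonal terms shrink to ρᵢσᵢ².
True-score variance = [9.8²·0.91 + 18.6²·0.60] + 149.47 = 294.972 + 149.47 = 444.442.
Reliability = 444.442 / 591.47 = 0.7514.

0.7514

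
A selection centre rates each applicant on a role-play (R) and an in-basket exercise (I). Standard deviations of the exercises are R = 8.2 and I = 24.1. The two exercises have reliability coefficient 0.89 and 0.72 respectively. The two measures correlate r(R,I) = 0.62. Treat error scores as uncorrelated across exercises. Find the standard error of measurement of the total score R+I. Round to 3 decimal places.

13.039

Var(total) = 648.05 + 245.049 = 893.099.
True-score variance = 478.027 + 245.049 = 723.076, so reliability = 0.8096.
Error variance = 893.099 − 723.076 = 170.023; SEM = √170.023 = 13.039.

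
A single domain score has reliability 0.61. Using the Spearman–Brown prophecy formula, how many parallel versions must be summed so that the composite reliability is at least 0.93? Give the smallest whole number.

k ≥ ρ*(1−ρ₁)/(ρ₁(1−ρ*)) = 0.93·0.39 / (0.61·0.07) = 8.494.
Smallest integer k = 9.

9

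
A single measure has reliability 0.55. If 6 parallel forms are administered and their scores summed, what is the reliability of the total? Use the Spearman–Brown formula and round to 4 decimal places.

ρ_k = kρ / (1 + (k−1)ρ) = 6·0.55 / (1 + 5·0.55) = 3.300 / 3.750 = 0.8800.

0.8800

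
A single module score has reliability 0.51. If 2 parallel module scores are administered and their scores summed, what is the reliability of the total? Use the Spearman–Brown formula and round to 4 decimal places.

ρ_k = kρ / (1 + (k−1)ρ) = 2·0.51 / (1 + 1·0.51) = 1.020 / 1.510 = 0.6755.

0.6755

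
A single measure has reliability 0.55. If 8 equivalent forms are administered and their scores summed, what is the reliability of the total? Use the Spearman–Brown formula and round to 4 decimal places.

ρ_k = kρ / (1 + (k−1)ρ) = 8·0.55 / (1 + 7·0.55) = 4.400 / 4.850 = 0.9072.

0.9072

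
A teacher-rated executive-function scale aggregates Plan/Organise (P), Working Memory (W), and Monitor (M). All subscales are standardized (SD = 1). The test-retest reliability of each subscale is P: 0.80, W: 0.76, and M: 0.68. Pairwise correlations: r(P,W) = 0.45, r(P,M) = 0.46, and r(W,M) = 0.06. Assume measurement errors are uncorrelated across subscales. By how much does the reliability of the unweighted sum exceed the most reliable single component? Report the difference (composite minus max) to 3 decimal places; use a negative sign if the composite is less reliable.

0.046

Var(sum) = 3 + 1.94 = 4.94; true-score variance = 2.24 + 1.94 = 4.18; composite reliability = 0.8462.
Max component reliability = 0.8000.
Difference = 0.8462 − 0.8000 = 0.046.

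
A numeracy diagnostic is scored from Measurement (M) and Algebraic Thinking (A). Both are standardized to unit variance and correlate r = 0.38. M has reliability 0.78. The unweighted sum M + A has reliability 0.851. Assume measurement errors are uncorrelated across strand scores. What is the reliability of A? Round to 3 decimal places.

0.809

Var(M+A) = 2 + 2·0.38 = 2.760.
True-score variance = ρ_M + ρ_A + 2·0.38, so 0.851 = (0.78 + ρ_A + 0.76) / 2.760.
ρ_A = 0.851·2.760 − 0.78 − 0.76 = 0.809.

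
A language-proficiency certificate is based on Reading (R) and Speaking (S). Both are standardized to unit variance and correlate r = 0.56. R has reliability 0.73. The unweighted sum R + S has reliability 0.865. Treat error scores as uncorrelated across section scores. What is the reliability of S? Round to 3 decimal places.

Var(R+S) = 2 + 2·0.56 = 3.120.
True-score variance = ρ_R + ρ_S + 2·0.56, so 0.865 = (0.73 + ρ_S + 1.12) / 3.120.
ρ_S = 0.865·3.120 − 0.73 − 1.12 = 0.849.

0.849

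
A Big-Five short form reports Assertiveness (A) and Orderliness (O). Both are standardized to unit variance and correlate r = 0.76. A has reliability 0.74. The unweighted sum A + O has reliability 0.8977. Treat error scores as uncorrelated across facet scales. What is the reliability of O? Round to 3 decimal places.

0.900

Var(A+O) = 2 + 2·0.76 = 3.520.
True-score variance = ρ_A + ρ_O + 2·0.76, so 0.8977 = (0.74 + ρ_O + 1.52) / 3.520.
ρ_O = 0.8977·3.520 − 0.74 − 1.52 = 0.900.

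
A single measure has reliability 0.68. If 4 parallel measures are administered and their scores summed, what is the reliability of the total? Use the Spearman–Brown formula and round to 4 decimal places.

0.8947

ρ_k = kρ / (1 + (k−1)ρ) = 4·0.68 / (1 + 3·0.68) = 2.720 / 3.040 = 0.8947.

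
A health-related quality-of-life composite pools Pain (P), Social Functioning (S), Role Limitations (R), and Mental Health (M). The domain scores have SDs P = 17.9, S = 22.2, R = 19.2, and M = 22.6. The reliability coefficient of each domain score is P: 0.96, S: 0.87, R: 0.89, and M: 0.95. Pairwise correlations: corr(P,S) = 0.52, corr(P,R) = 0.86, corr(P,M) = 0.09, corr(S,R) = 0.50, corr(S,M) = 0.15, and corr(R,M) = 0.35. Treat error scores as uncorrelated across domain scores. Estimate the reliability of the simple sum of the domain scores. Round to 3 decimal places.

Var(P+S+R+M) = 17.9² + 22.2² + 19.2² + 22.6² + 2·[17.9·22.2·0.52 + 17.9·19.2·0.86 + 17.9·22.6·0.09 + 22.2·19.2·0.50 + 22.2·22.6·0.15 + 19.2·22.6·0.35] = 1692.65 + 1957.72 = 3650.37.
Because errors are independent across components, Cov(Tᵢ,Tⱼ) = Cov(Xᵢ,Xⱼ); the off-diagonal part of the true-score variance is the same as above.
True-score variance = [17.9²·0.96 + 22.2²·0.87 + 19.2²·0.89 + 22.6²·0.95] + 1957.72 = 1549.68 + 1957.72 = 3507.4.
Reliability = 3507.4 / 3650.37 = 0.961.

0.961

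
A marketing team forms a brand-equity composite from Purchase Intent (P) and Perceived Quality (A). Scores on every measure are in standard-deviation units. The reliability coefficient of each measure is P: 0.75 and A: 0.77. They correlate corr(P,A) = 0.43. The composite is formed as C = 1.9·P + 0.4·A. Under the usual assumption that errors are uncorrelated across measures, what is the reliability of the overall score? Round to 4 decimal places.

Var(C) = 1.9² + 0.4² + 2·[0.76·0.43] = 3.77 + 0.6536 = 4.4236.
Because errors are independent across components, Cov(Tᵢ,Tⱼ) = Cov(Xᵢ,Xⱼ); the off-diagonal part of the true-score variance is the same as above.
True-score variance = [1.9²·0.75 + 0.4²·0.77] + 0.6536 = 2.8307 + 0.6536 = 3.4843.
Reliability = 3.4843 / 4.4236 = 0.7877.

0.7877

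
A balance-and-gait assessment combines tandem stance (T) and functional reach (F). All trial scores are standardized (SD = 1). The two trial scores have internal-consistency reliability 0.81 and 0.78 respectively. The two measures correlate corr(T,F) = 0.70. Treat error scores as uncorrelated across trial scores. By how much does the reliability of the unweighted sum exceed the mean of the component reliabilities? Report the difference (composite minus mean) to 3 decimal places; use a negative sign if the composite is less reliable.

0.084

Var(sum) = 2 + 1.4 = 3.4; true-score variance = 1.59 + 1.4 = 2.99; composite reliability = 0.8794.
Mean component reliability = 0.7950.
Difference = 0.8794 − 0.7950 = 0.084.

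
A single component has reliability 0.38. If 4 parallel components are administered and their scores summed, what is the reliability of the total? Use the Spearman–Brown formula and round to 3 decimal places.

0.710

ρ_k = kρ / (1 + (k−1)ρ) = 4·0.38 / (1 + 3·0.38) = 1.520 / 2.140 = 0.710.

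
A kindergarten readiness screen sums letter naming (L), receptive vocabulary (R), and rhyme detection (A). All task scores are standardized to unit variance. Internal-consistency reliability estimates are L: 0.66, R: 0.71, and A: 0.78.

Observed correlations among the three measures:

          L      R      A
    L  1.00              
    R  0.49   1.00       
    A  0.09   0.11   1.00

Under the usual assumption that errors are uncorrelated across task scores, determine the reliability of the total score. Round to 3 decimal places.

Var(L+R+A) = 3 + 2·[0.49 + 0.09 + 0.11] = 3 + 1.38 = 4.38.
Under uncorrelated errors the observed covariances equal the true-score covariances, so only the own-variance terms attenuate.
True-score variance = [0.66 + 0.71 + 0.78] + 1.38 = 2.15 + 1.38 = 3.53.
Reliability = 3.53 / 4.38 = 0.806.

0.806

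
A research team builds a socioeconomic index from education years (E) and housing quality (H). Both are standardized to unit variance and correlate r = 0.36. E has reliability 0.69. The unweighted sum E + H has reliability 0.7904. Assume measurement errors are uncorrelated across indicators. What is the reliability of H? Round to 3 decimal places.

0.740

Var(E+H) = 2 + 2·0.36 = 2.720.
True-score variance = ρ_E + ρ_H + 2·0.36, so 0.7904 = (0.69 + ρ_H + 0.72) / 2.720.
ρ_H = 0.7904·2.720 − 0.69 − 0.72 = 0.740.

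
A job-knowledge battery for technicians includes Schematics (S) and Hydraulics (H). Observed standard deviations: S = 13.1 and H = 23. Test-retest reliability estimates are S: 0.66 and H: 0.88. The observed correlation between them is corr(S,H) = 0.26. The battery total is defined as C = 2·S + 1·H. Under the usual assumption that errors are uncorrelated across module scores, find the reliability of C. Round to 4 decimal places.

0.8058

Var(C) = 2²·13.1² + 23² + 2·[2·13.1·23·0.26] = 1215.44 + 313.352 = 1528.79.
Because errors are independent across components, Cov(Tᵢ,Tⱼ) = Cov(Xᵢ,Xⱼ); the off-diagonal part of the true-score variance is the same as above.
True-score variance = [2²·13.1²·0.66 + 23²·0.88] + 313.352 = 918.57 + 313.352 = 1231.92.
Reliability = 1231.92 / 1528.79 = 0.8058.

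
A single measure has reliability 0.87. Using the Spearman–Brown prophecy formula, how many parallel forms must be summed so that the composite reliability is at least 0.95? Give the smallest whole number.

k ≥ ρ*(1−ρ₁)/(ρ₁(1−ρ*)) = 0.95·0.13 / (0.87·0.05) = 2.839.
Smallest integer k = 3.

3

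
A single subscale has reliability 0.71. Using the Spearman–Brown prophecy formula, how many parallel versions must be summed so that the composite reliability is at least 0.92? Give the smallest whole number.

5

k ≥ ρ*(1−ρ₁)/(ρ₁(1−ρ*)) = 0.92·0.29 / (0.71·0.08) = 4.697.
Smallest integer k = 5.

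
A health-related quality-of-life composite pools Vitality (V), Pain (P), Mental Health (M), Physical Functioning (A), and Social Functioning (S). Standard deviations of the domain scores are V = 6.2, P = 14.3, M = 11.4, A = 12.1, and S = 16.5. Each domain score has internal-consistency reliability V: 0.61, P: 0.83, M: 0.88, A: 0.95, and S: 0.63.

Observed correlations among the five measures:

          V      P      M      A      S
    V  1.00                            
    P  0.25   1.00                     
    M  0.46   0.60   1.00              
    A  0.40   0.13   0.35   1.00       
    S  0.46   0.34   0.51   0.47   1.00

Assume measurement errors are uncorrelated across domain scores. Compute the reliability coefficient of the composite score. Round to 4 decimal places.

Var(V+P+M+A+S) = 6.2² + 14.3² + 11.4² + 12.1² + 16.5² + 2·[6.2·14.3·0.25 + 6.2·11.4·0.46 + 6.2·12.1·0.40 + 6.2·16.5·0.46 + 14.3·11.4·0.60 + 14.3·12.1·0.13 + 14.3·16.5·0.34 + 11.4·12.1·0.35 + 11.4·16.5·0.51 + 12.1·16.5·0.47] = 791.55 + 1140.64 = 1932.19.
Under uncorrelated errors the observed covariances equal the true-score covariances, so only the own-variance terms attenuate.
True-score variance = [6.2²·0.61 + 14.3²·0.83 + 11.4²·0.88 + 12.1²·0.95 + 16.5²·0.63] + 1140.64 = 618.147 + 1140.64 = 1758.78.
Reliability = 1758.78 / 1932.19 = 0.9103.

0.9103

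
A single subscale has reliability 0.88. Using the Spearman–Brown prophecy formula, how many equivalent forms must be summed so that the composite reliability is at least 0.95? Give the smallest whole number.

k ≥ ρ*(1−ρ₁)/(ρ₁(1−ρ*)) = 0.95·0.12 / (0.88·0.05) = 2.591.
Smallest integer k = 3.

3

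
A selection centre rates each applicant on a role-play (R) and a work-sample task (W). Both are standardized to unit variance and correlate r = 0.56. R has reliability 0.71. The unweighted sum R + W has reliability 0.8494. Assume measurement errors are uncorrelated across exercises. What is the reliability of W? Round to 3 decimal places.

0.820

Var(R+W) = 2 + 2·0.56 = 3.120.
True-score variance = ρ_R + ρ_W + 2·0.56, so 0.8494 = (0.71 + ρ_W + 1.12) / 3.120.
ρ_W = 0.8494·3.120 − 0.71 − 1.12 = 0.820.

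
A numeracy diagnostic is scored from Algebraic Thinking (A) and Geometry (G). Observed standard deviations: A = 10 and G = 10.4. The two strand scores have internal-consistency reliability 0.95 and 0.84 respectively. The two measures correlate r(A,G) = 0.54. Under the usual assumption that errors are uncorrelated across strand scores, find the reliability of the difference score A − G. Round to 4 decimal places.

Var(A−G) = 10² + 10.4² − 2·10·10.4·0.54 = 208.16 − 112.32 = 95.84.
Under uncorrelated errors the observed covariances equal the true-score covariances, so only the own-variance terms attenuate.
True-score variance = [10²·0.95 + 10.4²·0.84] − 112.32 = 185.854 − 112.32 = 73.5344.
Reliability = 73.5344 / 95.84 = 0.7673.

0.7673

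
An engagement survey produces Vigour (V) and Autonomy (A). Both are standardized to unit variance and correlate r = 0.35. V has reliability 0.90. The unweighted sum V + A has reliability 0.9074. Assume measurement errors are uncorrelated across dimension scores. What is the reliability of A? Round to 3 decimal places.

Var(V+A) = 2 + 2·0.35 = 2.700.
True-score variance = ρ_V + ρ_A + 2·0.35, so 0.9074 = (0.90 + ρ_A + 0.70) / 2.700.
ρ_A = 0.9074·2.700 − 0.90 − 0.70 = 0.850.

0.850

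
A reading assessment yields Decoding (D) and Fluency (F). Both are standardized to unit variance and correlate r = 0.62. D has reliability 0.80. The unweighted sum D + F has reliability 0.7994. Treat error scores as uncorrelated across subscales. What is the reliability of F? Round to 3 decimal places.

Var(D+F) = 2 + 2·0.62 = 3.240.
True-score variance = ρ_D + ρ_F + 2·0.62, so 0.7994 = (0.80 + ρ_F + 1.24) / 3.240.
ρ_F = 0.7994·3.240 − 0.80 − 1.24 = 0.550.

0.550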